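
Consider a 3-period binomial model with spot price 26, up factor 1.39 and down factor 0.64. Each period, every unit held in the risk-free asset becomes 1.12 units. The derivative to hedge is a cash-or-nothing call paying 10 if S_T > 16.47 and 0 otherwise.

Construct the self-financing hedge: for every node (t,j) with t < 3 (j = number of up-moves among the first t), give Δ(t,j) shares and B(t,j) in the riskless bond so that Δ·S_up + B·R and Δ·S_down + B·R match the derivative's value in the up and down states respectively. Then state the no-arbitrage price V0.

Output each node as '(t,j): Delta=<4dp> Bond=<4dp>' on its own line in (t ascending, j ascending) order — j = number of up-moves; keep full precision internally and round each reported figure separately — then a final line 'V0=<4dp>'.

Risk-neutral probability p* = (R−d)/(u−d) = (1.12−0.64)/(1.39−0.64) = 0.6400.
At expiry t=3: V(3,0)=0.0000, V(3,1)=0.0000, V(3,2)=10.0000, V(3,3)=10.0000
(2,0): S=10.6496. Δ = (V_up−V_dn)/(S_up−S_dn) = (0.0000−0.0000)/(14.8029−6.8157) = 0.0000. V = [p*·0.0000 + (1−p*)·0.0000]/1.12 = 0.0000. B = V − Δ·S = 0.0000.
(2,1): S=23.1296. Δ = (V_up−V_dn)/(S_up−S_dn) = (10.0000−0.0000)/(32.1501−14.8029) = 0.5765. V = [p*·10.0000 + (1−p*)·0.0000]/1.12 = 5.7143. B = V − Δ·S = -7.6190.
(2,2): S=50.2346. Δ = (V_up−V_dn)/(S_up−S_dn) = (10.0000−10.0000)/(69.8261−32.1501) = 0.0000. V = [p*·10.0000 + (1−p*)·10.0000]/1.12 = 8.9286. B = V − Δ·S = 8.9286.
(1,0): S=16.6400. Δ = (V_up−V_dn)/(S_up−S_dn) = (5.7143−0.0000)/(23.1296−10.6496) = 0.4579. V = [p*·5.7143 + (1−p*)·0.0000]/1.12 = 3.2653. B = V − Δ·S = -4.3537.
(1,1): S=36.1400. Δ = (V_up−V_dn)/(S_up−S_dn) = (8.9286−5.7143)/(50.2346−23.1296) = 0.1186. V = [p*·8.9286 + (1−p*)·5.7143]/1.12 = 6.9388. B = V − Δ·S = 2.6531.
(0,0): S=26.0000. Δ = (V_up−V_dn)/(S_up−S_dn) = (6.9388−3.2653)/(36.1400−16.6400) = 0.1884. V = [p*·6.9388 + (1−p*)·3.2653]/1.12 = 5.0146. B = V − Δ·S = 0.1166.
Root portfolio cost Δ·26+B reproduces V0=5.0146.

(0,0): Delta=0.1884 Bond=0.1166
(1,0): Delta=0.4579 Bond=-4.3537
(1,1): Delta=0.1186 Bond=2.6531
(2,0): Delta=0.0000 Bond=0.0000
(2,1): Delta=0.5765 Bond=-7.6190
(2,2): Delta=0.0000 Bond=8.9286
V0=5.0146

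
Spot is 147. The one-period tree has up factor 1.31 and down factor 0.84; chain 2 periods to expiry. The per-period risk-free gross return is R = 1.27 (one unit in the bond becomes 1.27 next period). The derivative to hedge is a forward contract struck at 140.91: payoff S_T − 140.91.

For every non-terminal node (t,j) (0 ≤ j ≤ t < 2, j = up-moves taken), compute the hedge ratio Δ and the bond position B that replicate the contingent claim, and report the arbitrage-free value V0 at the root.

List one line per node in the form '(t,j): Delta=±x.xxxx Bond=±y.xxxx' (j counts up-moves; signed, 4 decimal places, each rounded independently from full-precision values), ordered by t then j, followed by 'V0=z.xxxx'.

(0,0): Delta=1.0000 Bond=-87.3644
(1,0): Delta=1.0000 Bond=-110.9528
(1,1): Delta=1.0000 Bond=-110.9528
V0=59.6356

No-arbitrage ⇒ martingale measure with p* = (R−d)/(u−d) = 0.9149.
Terminal payoffs: V(2,0)=-37.1868, V(2,1)=20.8488, V(2,2)=111.3567
  t=1,j=0: stock 123.4800 → up 161.7588 (V=20.8488), down 103.7232 (V=-37.1868). Price 12.5272; hedge Δ=1.0000, bond B=-110.9528.
  t=1,j=1: stock 192.5700 → up 252.2667 (V=111.3567), down 161.7588 (V=20.8488). Price 81.6172; hedge Δ=1.0000, bond B=-110.9528.
  t=0,j=0: stock 147.0000 → up 192.5700 (V=81.6172), down 123.4800 (V=12.5272). Price 59.6356; hedge Δ=1.0000, bond B=-87.3644.
Self-financing check: at every node Δ·S+B equals the discounted successor values.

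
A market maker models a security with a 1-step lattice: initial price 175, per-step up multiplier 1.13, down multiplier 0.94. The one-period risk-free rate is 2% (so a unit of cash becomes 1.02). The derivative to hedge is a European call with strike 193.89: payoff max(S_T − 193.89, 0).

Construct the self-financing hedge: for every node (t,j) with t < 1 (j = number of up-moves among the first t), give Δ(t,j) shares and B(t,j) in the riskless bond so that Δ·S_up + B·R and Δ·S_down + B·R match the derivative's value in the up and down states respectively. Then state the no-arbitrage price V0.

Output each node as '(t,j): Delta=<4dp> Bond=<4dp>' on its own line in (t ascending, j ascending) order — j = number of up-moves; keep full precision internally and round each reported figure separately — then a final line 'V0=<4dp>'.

Risk-neutral probability p* = (R−d)/(u−d) = (1.02−0.94)/(1.13−0.94) = 0.4211.
Terminal values V(1,·): V(1,0)=0.0000, V(1,1)=3.8600
Node (0,0) S=175.0000: V=(p*·3.8600+(1−p*)·0.0000)/1.02=1.5934; Δ=(3.8600−0.0000)/(197.7500−164.5000)=0.1161; B=V−Δ·S=-18.7224
Each (Δ,B) replicates both successor values, so the strategy is self-financing and V0 is arbitrage-free.

(0,0): Delta=0.1161 Bond=-18.7224
V0=1.5934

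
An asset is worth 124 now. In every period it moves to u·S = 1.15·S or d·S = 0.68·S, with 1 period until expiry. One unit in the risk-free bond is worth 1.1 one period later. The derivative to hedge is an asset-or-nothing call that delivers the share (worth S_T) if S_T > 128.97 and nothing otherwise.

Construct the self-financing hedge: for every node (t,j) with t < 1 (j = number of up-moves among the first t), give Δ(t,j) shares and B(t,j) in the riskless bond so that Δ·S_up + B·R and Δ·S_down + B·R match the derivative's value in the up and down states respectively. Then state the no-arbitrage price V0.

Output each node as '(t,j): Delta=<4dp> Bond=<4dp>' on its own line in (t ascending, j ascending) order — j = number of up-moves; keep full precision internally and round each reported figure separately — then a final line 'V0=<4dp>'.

The replicating-portfolio and risk-neutral prices coincide; use p* = (1.1−0.68)/(1.15−0.68) = 0.8936 for the latter.
Terminal payoffs: V(1,0)=0.0000, V(1,1)=142.6000
  t=0,j=0: stock 124.0000 → up 142.6000 (V=142.6000), down 84.3200 (V=0.0000). Price 115.8453; hedge Δ=2.4468, bond B=-187.5590.
Self-financing check: at every node Δ·S+B equals the discounted successor values.

(0,0): Delta=2.4468 Bond=-187.5590
V0=115.8453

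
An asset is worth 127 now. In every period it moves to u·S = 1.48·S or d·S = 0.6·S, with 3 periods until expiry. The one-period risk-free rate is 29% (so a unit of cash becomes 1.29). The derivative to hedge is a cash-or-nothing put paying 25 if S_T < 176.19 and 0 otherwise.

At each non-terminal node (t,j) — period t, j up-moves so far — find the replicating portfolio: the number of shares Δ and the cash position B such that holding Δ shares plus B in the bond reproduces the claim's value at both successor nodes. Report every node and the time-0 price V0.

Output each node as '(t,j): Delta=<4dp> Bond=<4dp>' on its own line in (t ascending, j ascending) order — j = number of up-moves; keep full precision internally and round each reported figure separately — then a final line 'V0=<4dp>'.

No-arbitrage ⇒ martingale measure with p* = (R−d)/(u−d) = 0.7841.
Terminal payoffs: V(3,0)=25.0000, V(3,1)=25.0000, V(3,2)=25.0000, V(3,3)=0.0000
Node (2,0) S=45.7200: V=(p*·25.0000+(1−p*)·25.0000)/1.29=19.3798; Δ=(25.0000−25.0000)/(67.6656−27.4320)=0.0000; B=V−Δ·S=19.3798
Node (2,1) S=112.7760: V=(p*·25.0000+(1−p*)·25.0000)/1.29=19.3798; Δ=(25.0000−25.0000)/(166.9085−67.6656)=0.0000; B=V−Δ·S=19.3798
Node (2,2) S=278.1808: V=(p*·0.0000+(1−p*)·25.0000)/1.29=4.1843; Δ=(0.0000−25.0000)/(411.7076−166.9085)=-0.1021; B=V−Δ·S=32.5934
Node (1,0) S=76.2000: V=(p*·19.3798+(1−p*)·19.3798)/1.29=15.0231; Δ=(19.3798−19.3798)/(112.7760−45.7200)=0.0000; B=V−Δ·S=15.0231
Node (1,1) S=187.9600: V=(p*·4.1843+(1−p*)·19.3798)/1.29=5.7869; Δ=(4.1843−19.3798)/(278.1808−112.7760)=-0.0919; B=V−Δ·S=23.0546
Node (0,0) S=127.0000: V=(p*·5.7869+(1−p*)·15.0231)/1.29=6.0319; Δ=(5.7869−15.0231)/(187.9600−76.2000)=-0.0826; B=V−Δ·S=16.5276
Each (Δ,B) replicates both successor values, so the strategy is self-financing and V0 is arbitrage-free.

(0,0): Delta=-0.0826 Bond=16.5276
(1,0): Delta=0.0000 Bond=15.0231
(1,1): Delta=-0.0919 Bond=23.0546
(2,0): Delta=0.0000 Bond=19.3798
(2,1): Delta=0.0000 Bond=19.3798
(2,2): Delta=-0.1021 Bond=32.5934
V0=6.0319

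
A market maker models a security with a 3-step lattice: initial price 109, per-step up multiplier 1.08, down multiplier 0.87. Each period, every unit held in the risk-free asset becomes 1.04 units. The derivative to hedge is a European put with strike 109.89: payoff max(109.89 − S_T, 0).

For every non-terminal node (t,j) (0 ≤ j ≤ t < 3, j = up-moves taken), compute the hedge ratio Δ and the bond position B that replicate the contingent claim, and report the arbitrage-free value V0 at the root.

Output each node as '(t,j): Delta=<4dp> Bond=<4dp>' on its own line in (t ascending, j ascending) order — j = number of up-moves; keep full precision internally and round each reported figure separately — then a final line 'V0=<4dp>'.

(0,0): Delta=-0.2843 Bond=32.8541
(1,0): Delta=-0.9719 Bond=99.3679
(1,1): Delta=-0.1540 Bond=18.8272
(2,0): Delta=-1.0000 Bond=105.6635
(2,1): Delta=-0.9665 Bond=102.7965
(2,2): Delta=0.0000 Bond=0.0000
V0=1.8625

Risk-neutral probability p* = (R−d)/(u−d) = (1.04−0.87)/(1.08−0.87) = 0.8095.
Payoff layer (t=3): V(3,0)=38.1132, V(3,1)=20.7877, V(3,2)=0.0000, V(3,3)=0.0000
(2,0): S=82.5021. Δ = (V_up−V_dn)/(S_up−S_dn) = (20.7877−38.1132)/(89.1023−71.7768) = -1.0000. V = [p*·20.7877 + (1−p*)·38.1132]/1.04 = 23.1614. B = V − Δ·S = 105.6635.
(2,1): S=102.4164. Δ = (V_up−V_dn)/(S_up−S_dn) = (0.0000−20.7877)/(110.6097−89.1023) = -0.9665. V = [p*·0.0000 + (1−p*)·20.7877]/1.04 = 3.8073. B = V − Δ·S = 102.7965.
(2,2): S=127.1376. Δ = (V_up−V_dn)/(S_up−S_dn) = (0.0000−0.0000)/(137.3086−110.6097) = 0.0000. V = [p*·0.0000 + (1−p*)·0.0000]/1.04 = 0.0000. B = V − Δ·S = 0.0000.
(1,0): S=94.8300. Δ = (V_up−V_dn)/(S_up−S_dn) = (3.8073−23.1614)/(102.4164−82.5021) = -0.9719. V = [p*·3.8073 + (1−p*)·23.1614]/1.04 = 7.2055. B = V − Δ·S = 99.3679.
(1,1): S=117.7200. Δ = (V_up−V_dn)/(S_up−S_dn) = (0.0000−3.8073)/(127.1376−102.4164) = -0.1540. V = [p*·0.0000 + (1−p*)·3.8073]/1.04 = 0.6973. B = V − Δ·S = 18.8272.
(0,0): S=109.0000. Δ = (V_up−V_dn)/(S_up−S_dn) = (0.6973−7.2055)/(117.7200−94.8300) = -0.2843. V = [p*·0.6973 + (1−p*)·7.2055]/1.04 = 1.8625. B = V − Δ·S = 32.8541.
Each (Δ,B) replicates both successor values, so the strategy is self-financing and V0 is arbitrage-free.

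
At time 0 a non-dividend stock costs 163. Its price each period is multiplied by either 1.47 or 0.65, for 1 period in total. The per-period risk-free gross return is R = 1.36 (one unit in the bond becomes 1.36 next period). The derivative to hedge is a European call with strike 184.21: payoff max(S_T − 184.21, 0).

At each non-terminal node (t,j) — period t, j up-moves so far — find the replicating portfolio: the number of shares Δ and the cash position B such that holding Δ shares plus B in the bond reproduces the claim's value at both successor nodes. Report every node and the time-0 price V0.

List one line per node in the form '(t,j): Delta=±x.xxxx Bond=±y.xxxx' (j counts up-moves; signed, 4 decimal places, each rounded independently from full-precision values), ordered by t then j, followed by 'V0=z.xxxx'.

Under the risk-neutral measure, an up-move has probability p* = (R−d)/(u−d) = 0.8659 and values discount at R = 1.36.
Terminal payoffs: V(1,0)=0.0000, V(1,1)=55.4000
  t=0,j=0: stock 163.0000 → up 239.6100 (V=55.4000), down 105.9500 (V=0.0000). Price 35.2708; hedge Δ=0.4145, bond B=-32.2902.
Each (Δ,B) replicates both successor values, so the strategy is self-financing and V0 is arbitrage-free.

(0,0): Delta=0.4145 Bond=-32.2902
V0=35.2708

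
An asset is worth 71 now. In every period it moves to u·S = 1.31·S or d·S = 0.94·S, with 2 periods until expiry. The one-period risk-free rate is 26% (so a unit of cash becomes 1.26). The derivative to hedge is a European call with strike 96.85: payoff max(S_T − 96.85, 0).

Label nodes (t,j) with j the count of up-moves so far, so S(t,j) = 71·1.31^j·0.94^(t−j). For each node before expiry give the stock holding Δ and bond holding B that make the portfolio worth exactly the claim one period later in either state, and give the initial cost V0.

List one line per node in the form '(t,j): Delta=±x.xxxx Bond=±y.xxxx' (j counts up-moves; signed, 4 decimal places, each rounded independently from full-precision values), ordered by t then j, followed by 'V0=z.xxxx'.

Risk-neutral probability p* = (R−d)/(u−d) = (1.26−0.94)/(1.31−0.94) = 0.8649.
Terminal payoffs: V(2,0)=0.0000, V(2,1)=0.0000, V(2,2)=24.9931
  t=1,j=0: stock 66.7400 → up 87.4294 (V=0.0000), down 62.7356 (V=0.0000). Price 0.0000; hedge Δ=0.0000, bond B=0.0000.
  t=1,j=1: stock 93.0100 → up 121.8431 (V=24.9931), down 87.4294 (V=0.0000). Price 17.1553; hedge Δ=0.7263, bond B=-50.3936.
  t=0,j=0: stock 71.0000 → up 93.0100 (V=17.1553), down 66.7400 (V=0.0000). Price 11.7754; hedge Δ=0.6530, bond B=-34.5902.
Root portfolio cost Δ·71+B reproduces V0=11.7754.

(0,0): Delta=0.6530 Bond=-34.5902
(1,0): Delta=0.0000 Bond=0.0000
(1,1): Delta=0.7263 Bond=-50.3936
V0=11.7754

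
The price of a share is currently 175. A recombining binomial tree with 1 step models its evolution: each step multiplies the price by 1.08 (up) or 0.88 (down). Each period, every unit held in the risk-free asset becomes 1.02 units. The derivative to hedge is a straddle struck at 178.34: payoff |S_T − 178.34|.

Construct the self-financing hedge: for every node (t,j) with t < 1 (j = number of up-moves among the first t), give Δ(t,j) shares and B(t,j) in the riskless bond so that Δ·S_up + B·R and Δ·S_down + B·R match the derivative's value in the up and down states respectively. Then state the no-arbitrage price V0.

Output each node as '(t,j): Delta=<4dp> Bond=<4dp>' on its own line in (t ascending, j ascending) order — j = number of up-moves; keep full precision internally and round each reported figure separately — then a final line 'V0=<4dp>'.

(0,0): Delta=-0.3909 Bond=82.8745
V0=14.4745

Since d<R<u, set p* = (R−d)/(u−d) = 0.7000; price each node as the discounted p*-expectation of its children.
Terminal payoffs: V(1,0)=24.3400, V(1,1)=10.6600
(0,0): S=175.0000. Δ = (V_up−V_dn)/(S_up−S_dn) = (10.6600−24.3400)/(189.0000−154.0000) = -0.3909. V = [p*·10.6600 + (1−p*)·24.3400]/1.02 = 14.4745. B = V − Δ·S = 82.8745.
Self-financing check: at every node Δ·S+B equals the discounted successor values.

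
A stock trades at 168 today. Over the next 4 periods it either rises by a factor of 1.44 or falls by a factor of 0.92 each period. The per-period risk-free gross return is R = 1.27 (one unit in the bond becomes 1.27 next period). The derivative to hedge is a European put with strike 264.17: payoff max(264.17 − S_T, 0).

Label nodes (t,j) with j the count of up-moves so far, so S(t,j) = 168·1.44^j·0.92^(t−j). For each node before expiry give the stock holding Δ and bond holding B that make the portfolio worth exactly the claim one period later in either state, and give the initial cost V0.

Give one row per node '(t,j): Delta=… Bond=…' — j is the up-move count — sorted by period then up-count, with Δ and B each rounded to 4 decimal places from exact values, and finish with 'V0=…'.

(0,0): Delta=-0.1047 Bond=20.9595
(1,0): Delta=-0.3134 Bond=58.8756
(1,1): Delta=-0.0399 Bond=10.9509
(2,0): Delta=-0.7801 Bond=141.1298
(2,1): Delta=-0.1686 Bond=42.5410
(2,2): Delta=0.0000 Bond=0.0000
(3,0): Delta=-1.0000 Bond=208.0079
(3,1): Delta=-0.7118 Bond=165.2594
(3,2): Delta=0.0000 Bond=0.0000
(3,3): Delta=0.0000 Bond=0.0000
V0=3.3722

No-arbitrage ⇒ martingale measure with p* = (R−d)/(u−d) = 0.6731.
Terminal values V(4,·): V(4,0)=143.8160, V(4,1)=75.7898, V(4,2)=0.0000, V(4,3)=0.0000, V(4,4)=0.0000
Node (3,0) S=130.8196: V=(p*·75.7898+(1−p*)·143.8160)/1.27=77.1883; Δ=(75.7898−143.8160)/(188.3802−120.3540)=-1.0000; B=V−Δ·S=208.0079
Node (3,1) S=204.7611: V=(p*·0.0000+(1−p*)·75.7898)/1.27=19.5098; Δ=(0.0000−75.7898)/(294.8560−188.3802)=-0.7118; B=V−Δ·S=165.2594
Node (3,2) S=320.4956: V=(p*·0.0000+(1−p*)·0.0000)/1.27=0.0000; Δ=(0.0000−0.0000)/(461.5137−294.8560)=0.0000; B=V−Δ·S=0.0000
Node (3,3) S=501.6453: V=(p*·0.0000+(1−p*)·0.0000)/1.27=0.0000; Δ=(0.0000−0.0000)/(722.3692−461.5137)=0.0000; B=V−Δ·S=0.0000
Node (2,0) S=142.1952: V=(p*·19.5098+(1−p*)·77.1883)/1.27=30.2096; Δ=(19.5098−77.1883)/(204.7611−130.8196)=-0.7801; B=V−Δ·S=141.1298
Node (2,1) S=222.5664: V=(p*·0.0000+(1−p*)·19.5098)/1.27=5.0222; Δ=(0.0000−19.5098)/(320.4956−204.7611)=-0.1686; B=V−Δ·S=42.5410
Node (2,2) S=348.3648: V=(p*·0.0000+(1−p*)·0.0000)/1.27=0.0000; Δ=(0.0000−0.0000)/(501.6453−320.4956)=0.0000; B=V−Δ·S=0.0000
Node (1,0) S=154.5600: V=(p*·5.0222+(1−p*)·30.2096)/1.27=10.4382; Δ=(5.0222−30.2096)/(222.5664−142.1952)=-0.3134; B=V−Δ·S=58.8756
Node (1,1) S=241.9200: V=(p*·0.0000+(1−p*)·5.0222)/1.27=1.2928; Δ=(0.0000−5.0222)/(348.3648−222.5664)=-0.0399; B=V−Δ·S=10.9509
Node (0,0) S=168.0000: V=(p*·1.2928+(1−p*)·10.4382)/1.27=3.3722; Δ=(1.2928−10.4382)/(241.9200−154.5600)=-0.1047; B=V−Δ·S=20.9595
Check: Δ(0,0)·S0 + B(0,0) = 3.3722 = V0.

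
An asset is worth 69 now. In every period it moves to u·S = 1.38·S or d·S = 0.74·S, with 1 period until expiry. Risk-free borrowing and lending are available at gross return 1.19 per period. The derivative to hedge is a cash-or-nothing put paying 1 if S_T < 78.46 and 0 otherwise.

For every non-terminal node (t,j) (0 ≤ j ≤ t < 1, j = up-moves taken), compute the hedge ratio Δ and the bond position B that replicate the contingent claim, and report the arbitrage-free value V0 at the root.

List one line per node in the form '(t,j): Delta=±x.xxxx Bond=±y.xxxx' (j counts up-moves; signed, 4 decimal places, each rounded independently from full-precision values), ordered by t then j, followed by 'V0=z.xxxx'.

The replicating-portfolio and risk-neutral prices coincide; use p* = (1.19−0.74)/(1.38−0.74) = 0.7031 for the latter.
Payoff layer (t=1): V(1,0)=1.0000, V(1,1)=0.0000
  t=0,j=0: stock 69.0000 → up 95.2200 (V=0.0000), down 51.0600 (V=1.0000). Price 0.2495; hedge Δ=-0.0226, bond B=1.8120.
Root portfolio cost Δ·69+B reproduces V0=0.2495.

(0,0): Delta=-0.0226 Bond=1.8120
V0=0.2495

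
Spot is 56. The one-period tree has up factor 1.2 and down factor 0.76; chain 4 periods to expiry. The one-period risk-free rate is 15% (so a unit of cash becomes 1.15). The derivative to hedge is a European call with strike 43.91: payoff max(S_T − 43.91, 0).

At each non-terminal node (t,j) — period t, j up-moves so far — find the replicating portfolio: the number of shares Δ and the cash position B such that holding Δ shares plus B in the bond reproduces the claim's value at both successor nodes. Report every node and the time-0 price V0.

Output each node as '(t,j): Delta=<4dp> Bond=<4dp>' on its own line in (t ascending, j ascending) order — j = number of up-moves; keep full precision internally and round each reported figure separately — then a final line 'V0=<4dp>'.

Since d<R<u, set p* = (R−d)/(u−d) = 0.8864; price each node as the discounted p*-expectation of its children.
Payoff layer (t=4): V(4,0)=0.0000, V(4,1)=0.0000, V(4,2)=2.6677, V(4,3)=29.6337, V(4,4)=72.2116
  t=3,j=0: stock 24.5827 → up 29.4992 (V=0.0000), down 18.6828 (V=0.0000). Price 0.0000; hedge Δ=0.0000, bond B=0.0000.
  t=3,j=1: stock 38.8147 → up 46.5777 (V=2.6677), down 29.4992 (V=0.0000). Price 2.0561; hedge Δ=0.1562, bond B=-4.0068.
  t=3,j=2: stock 61.2864 → up 73.5437 (V=29.6337), down 46.5777 (V=2.6677). Price 23.1038; hedge Δ=1.0000, bond B=-38.1826.
  t=3,j=3: stock 96.7680 → up 116.1216 (V=72.2116), down 73.5437 (V=29.6337). Price 58.5854; hedge Δ=1.0000, bond B=-38.1826.
  t=2,j=0: stock 32.3456 → up 38.8147 (V=2.0561), down 24.5827 (V=0.0000). Price 1.5847; hedge Δ=0.1445, bond B=-3.0882.
  t=2,j=1: stock 51.0720 → up 61.2864 (V=23.1038), down 38.8147 (V=2.0561). Price 18.0104; hedge Δ=0.9366, bond B=-29.8252.
  t=2,j=2: stock 80.6400 → up 96.7680 (V=58.5854), down 61.2864 (V=23.1038). Price 47.4377; hedge Δ=1.0000, bond B=-33.2023.
  t=1,j=0: stock 42.5600 → up 51.0720 (V=18.0104), down 32.3456 (V=1.5847). Price 14.0382; hedge Δ=0.8771, bond B=-23.2930.
  t=1,j=1: stock 67.2000 → up 80.6400 (V=47.4377), down 51.0720 (V=18.0104). Price 38.3424; hedge Δ=0.9952, bond B=-28.5378.
  t=0,j=0: stock 56.0000 → up 67.2000 (V=38.3424), down 42.5600 (V=14.0382). Price 30.9396; hedge Δ=0.9864, bond B=-24.2972.
Root portfolio cost Δ·56+B reproduces V0=30.9396.

(0,0): Delta=0.9864 Bond=-24.2972
(1,0): Delta=0.8771 Bond=-23.2930
(1,1): Delta=0.9952 Bond=-28.5378
(2,0): Delta=0.1445 Bond=-3.0882
(2,1): Delta=0.9366 Bond=-29.8252
(2,2): Delta=1.0000 Bond=-33.2023
(3,0): Delta=0.0000 Bond=0.0000
(3,1): Delta=0.1562 Bond=-4.0068
(3,2): Delta=1.0000 Bond=-38.1826
(3,3): Delta=1.0000 Bond=-38.1826
V0=30.9396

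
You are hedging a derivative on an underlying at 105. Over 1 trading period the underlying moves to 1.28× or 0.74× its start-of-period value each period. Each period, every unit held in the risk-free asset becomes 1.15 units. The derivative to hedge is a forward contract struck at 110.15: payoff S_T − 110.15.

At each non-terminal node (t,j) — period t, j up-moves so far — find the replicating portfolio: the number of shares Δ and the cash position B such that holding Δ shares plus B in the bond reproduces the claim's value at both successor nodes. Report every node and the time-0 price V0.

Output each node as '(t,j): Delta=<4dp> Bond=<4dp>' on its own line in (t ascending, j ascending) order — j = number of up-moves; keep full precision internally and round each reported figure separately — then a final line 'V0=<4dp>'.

(0,0): Delta=1.0000 Bond=-95.7826
V0=9.2174

Under the risk-neutral measure, an up-move has probability p* = (R−d)/(u−d) = 0.7593 and values discount at R = 1.15.
Terminal payoffs: V(1,0)=-32.4500, V(1,1)=24.2500
  t=0,j=0: stock 105.0000 → up 134.4000 (V=24.2500), down 77.7000 (V=-32.4500). Price 9.2174; hedge Δ=1.0000, bond B=-95.7826.
Each (Δ,B) replicates both successor values, so the strategy is self-financing and V0 is arbitrage-free.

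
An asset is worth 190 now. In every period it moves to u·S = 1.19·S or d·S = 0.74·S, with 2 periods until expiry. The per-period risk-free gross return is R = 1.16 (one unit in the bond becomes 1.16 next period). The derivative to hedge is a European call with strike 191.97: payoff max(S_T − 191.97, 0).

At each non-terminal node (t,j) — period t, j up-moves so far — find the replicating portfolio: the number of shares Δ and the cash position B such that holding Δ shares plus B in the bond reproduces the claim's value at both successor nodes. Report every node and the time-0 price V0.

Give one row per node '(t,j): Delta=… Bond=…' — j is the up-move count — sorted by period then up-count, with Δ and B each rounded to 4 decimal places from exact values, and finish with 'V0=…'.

(0,0): Delta=0.7254 Bond=-87.9291
(1,0): Delta=0.0000 Bond=0.0000
(1,1): Delta=0.7577 Bond=-109.2833
V0=49.9057

Since d<R<u, set p* = (R−d)/(u−d) = 0.9333; price each node as the discounted p*-expectation of its children.
Payoff layer (t=2): V(2,0)=0.0000, V(2,1)=0.0000, V(2,2)=77.0890
  t=1,j=0: stock 140.6000 → up 167.3140 (V=0.0000), down 104.0440 (V=0.0000). Price 0.0000; hedge Δ=0.0000, bond B=0.0000.
  t=1,j=1: stock 226.1000 → up 269.0590 (V=77.0890), down 167.3140 (V=0.0000). Price 62.0256; hedge Δ=0.7577, bond B=-109.2833.
  t=0,j=0: stock 190.0000 → up 226.1000 (V=62.0256), down 140.6000 (V=0.0000). Price 49.9057; hedge Δ=0.7254, bond B=-87.9291.
Each (Δ,B) replicates both successor values, so the strategy is self-financing and V0 is arbitrage-free.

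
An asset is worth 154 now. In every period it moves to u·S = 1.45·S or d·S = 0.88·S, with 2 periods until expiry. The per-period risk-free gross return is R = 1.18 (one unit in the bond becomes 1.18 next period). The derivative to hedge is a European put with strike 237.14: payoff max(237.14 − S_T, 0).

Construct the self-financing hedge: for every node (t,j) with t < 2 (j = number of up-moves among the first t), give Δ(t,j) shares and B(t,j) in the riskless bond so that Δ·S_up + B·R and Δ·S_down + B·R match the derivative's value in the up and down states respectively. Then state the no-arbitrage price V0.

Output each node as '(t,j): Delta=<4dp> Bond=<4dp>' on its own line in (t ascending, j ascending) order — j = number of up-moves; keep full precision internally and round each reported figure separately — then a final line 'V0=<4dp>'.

Under the risk-neutral measure, an up-move has probability p* = (R−d)/(u−d) = 0.5263 and values discount at R = 1.18.
Terminal values V(2,·): V(2,0)=117.8824, V(2,1)=40.6360, V(2,2)=0.0000
  t=1,j=0: stock 135.5200 → up 196.5040 (V=40.6360), down 119.2576 (V=117.8824). Price 65.4461; hedge Δ=-1.0000, bond B=200.9661.
  t=1,j=1: stock 223.3000 → up 323.7850 (V=0.0000), down 196.5040 (V=40.6360). Price 16.3124; hedge Δ=-0.3193, bond B=87.6036.
  t=0,j=0: stock 154.0000 → up 223.3000 (V=16.3124), down 135.5200 (V=65.4461). Price 33.5477; hedge Δ=-0.5597, bond B=119.7472.
Check: Δ(0,0)·S0 + B(0,0) = 33.5477 = V0.

(0,0): Delta=-0.5597 Bond=119.7472
(1,0): Delta=-1.0000 Bond=200.9661
(1,1): Delta=-0.3193 Bond=87.6036
V0=33.5477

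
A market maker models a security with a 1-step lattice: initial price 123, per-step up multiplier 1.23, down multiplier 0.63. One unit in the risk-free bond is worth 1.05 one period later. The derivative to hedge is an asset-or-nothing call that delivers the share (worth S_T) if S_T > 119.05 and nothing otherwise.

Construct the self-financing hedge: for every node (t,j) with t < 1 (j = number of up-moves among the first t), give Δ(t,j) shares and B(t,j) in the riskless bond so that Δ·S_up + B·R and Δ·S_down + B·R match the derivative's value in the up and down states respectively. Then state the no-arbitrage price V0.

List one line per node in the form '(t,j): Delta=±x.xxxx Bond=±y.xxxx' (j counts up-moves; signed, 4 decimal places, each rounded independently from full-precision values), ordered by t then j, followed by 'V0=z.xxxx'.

(0,0): Delta=2.0500 Bond=-151.2900
V0=100.8600

Since d<R<u, set p* = (R−d)/(u−d) = 0.7000; price each node as the discounted p*-expectation of its children.
Terminal payoffs: V(1,0)=0.0000, V(1,1)=151.2900
(0,0): S=123.0000. Δ = (V_up−V_dn)/(S_up−S_dn) = (151.2900−0.0000)/(151.2900−77.4900) = 2.0500. V = [p*·151.2900 + (1−p*)·0.0000]/1.05 = 100.8600. B = V − Δ·S = -151.2900.
Self-financing check: at every node Δ·S+B equals the discounted successor values.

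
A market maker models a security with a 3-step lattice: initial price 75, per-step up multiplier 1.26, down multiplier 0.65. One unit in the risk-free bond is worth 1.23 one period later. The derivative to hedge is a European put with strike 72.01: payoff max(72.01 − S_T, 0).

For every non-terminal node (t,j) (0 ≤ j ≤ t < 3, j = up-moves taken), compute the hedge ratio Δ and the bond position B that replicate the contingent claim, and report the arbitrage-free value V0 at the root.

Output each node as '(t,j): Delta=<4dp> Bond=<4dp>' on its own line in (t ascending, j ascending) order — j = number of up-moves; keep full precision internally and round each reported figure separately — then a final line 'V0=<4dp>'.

Since d<R<u, set p* = (R−d)/(u−d) = 0.9508; price each node as the discounted p*-expectation of its children.
Terminal values V(3,·): V(3,0)=51.4131, V(3,1)=32.0838, V(3,2)=0.0000, V(3,3)=0.0000
(2,0): S=31.6875. Δ = (V_up−V_dn)/(S_up−S_dn) = (32.0838−51.4131)/(39.9263−20.5969) = -1.0000. V = [p*·32.0838 + (1−p*)·51.4131]/1.23 = 26.8572. B = V − Δ·S = 58.5447.
(2,1): S=61.4250. Δ = (V_up−V_dn)/(S_up−S_dn) = (0.0000−32.0838)/(77.3955−39.9263) = -0.8563. V = [p*·0.0000 + (1−p*)·32.0838]/1.23 = 1.2828. B = V − Δ·S = 53.8791.
(2,2): S=119.0700. Δ = (V_up−V_dn)/(S_up−S_dn) = (0.0000−0.0000)/(150.0282−77.3955) = 0.0000. V = [p*·0.0000 + (1−p*)·0.0000]/1.23 = 0.0000. B = V − Δ·S = 0.0000.
(1,0): S=48.7500. Δ = (V_up−V_dn)/(S_up−S_dn) = (1.2828−26.8572)/(61.4250−31.6875) = -0.8600. V = [p*·1.2828 + (1−p*)·26.8572]/1.23 = 2.0655. B = V − Δ·S = 43.9907.
(1,1): S=94.5000. Δ = (V_up−V_dn)/(S_up−S_dn) = (0.0000−1.2828)/(119.0700−61.4250) = -0.0223. V = [p*·0.0000 + (1−p*)·1.2828]/1.23 = 0.0513. B = V − Δ·S = 2.1543.
(0,0): S=75.0000. Δ = (V_up−V_dn)/(S_up−S_dn) = (0.0513−2.0655)/(94.5000−48.7500) = -0.0440. V = [p*·0.0513 + (1−p*)·2.0655]/1.23 = 0.1222. B = V − Δ·S = 3.4243.
Check: Δ(0,0)·S0 + B(0,0) = 0.1222 = V0.

(0,0): Delta=-0.0440 Bond=3.4243
(1,0): Delta=-0.8600 Bond=43.9907
(1,1): Delta=-0.0223 Bond=2.1543
(2,0): Delta=-1.0000 Bond=58.5447
(2,1): Delta=-0.8563 Bond=53.8791
(2,2): Delta=0.0000 Bond=0.0000
V0=0.1222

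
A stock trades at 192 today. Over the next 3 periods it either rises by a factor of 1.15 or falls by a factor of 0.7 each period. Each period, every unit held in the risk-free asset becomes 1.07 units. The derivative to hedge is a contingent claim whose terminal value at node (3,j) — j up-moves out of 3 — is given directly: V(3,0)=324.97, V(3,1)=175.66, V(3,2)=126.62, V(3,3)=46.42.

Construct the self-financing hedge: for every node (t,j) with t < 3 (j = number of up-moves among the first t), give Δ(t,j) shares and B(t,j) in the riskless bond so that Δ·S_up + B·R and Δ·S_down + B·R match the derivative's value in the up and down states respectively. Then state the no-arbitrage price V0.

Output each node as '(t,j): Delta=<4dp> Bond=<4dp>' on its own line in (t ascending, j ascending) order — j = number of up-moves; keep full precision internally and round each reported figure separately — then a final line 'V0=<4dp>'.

(0,0): Delta=-0.7408 Bond=213.2238
(1,0): Delta=-1.0333 Bond=267.4622
(1,1): Delta=-0.7023 Bond=219.6495
(2,0): Delta=-3.5268 Bond=520.7757
(2,1): Delta=-0.7051 Bond=235.4621
(2,2): Delta=-0.7019 Bond=234.9304
V0=70.9994

Since d<R<u, set p* = (R−d)/(u−d) = 0.8222; price each node as the discounted p*-expectation of its children.
At expiry t=3: V(3,0)=324.9700, V(3,1)=175.6600, V(3,2)=126.6200, V(3,3)=46.4200
  t=2,j=0: stock 94.0800 → up 108.1920 (V=175.6600), down 65.8560 (V=324.9700). Price 188.9757; hedge Δ=-3.5268, bond B=520.7757.
  t=2,j=1: stock 154.5600 → up 177.7440 (V=126.6200), down 108.1920 (V=175.6600). Price 126.4843; hedge Δ=-0.7051, bond B=235.4621.
  t=2,j=2: stock 253.9200 → up 292.0080 (V=46.4200), down 177.7440 (V=126.6200). Price 56.7082; hedge Δ=-0.7019, bond B=234.9304.
  t=1,j=0: stock 134.4000 → up 154.5600 (V=126.4843), down 94.0800 (V=188.9757). Price 128.5924; hedge Δ=-1.0333, bond B=267.4622.
  t=1,j=1: stock 220.8000 → up 253.9200 (V=56.7082), down 154.5600 (V=126.4843). Price 64.5914; hedge Δ=-0.7023, bond B=219.6495.
  t=0,j=0: stock 192.0000 → up 220.8000 (V=64.5914), down 134.4000 (V=128.5924). Price 70.9994; hedge Δ=-0.7408, bond B=213.2238.
Self-financing check: at every node Δ·S+B equals the discounted successor values.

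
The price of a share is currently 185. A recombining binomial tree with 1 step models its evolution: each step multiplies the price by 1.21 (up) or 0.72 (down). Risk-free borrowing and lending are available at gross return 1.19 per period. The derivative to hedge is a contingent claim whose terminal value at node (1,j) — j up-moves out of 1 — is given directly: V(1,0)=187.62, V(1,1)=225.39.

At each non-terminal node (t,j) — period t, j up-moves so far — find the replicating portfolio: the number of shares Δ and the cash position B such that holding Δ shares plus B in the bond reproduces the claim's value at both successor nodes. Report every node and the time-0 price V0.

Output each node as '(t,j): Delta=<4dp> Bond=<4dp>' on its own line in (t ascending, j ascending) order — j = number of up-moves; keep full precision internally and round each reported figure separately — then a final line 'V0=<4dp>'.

(0,0): Delta=0.4167 Bond=111.0262
V0=188.1079

Risk-neutral probability p* = (R−d)/(u−d) = (1.19−0.72)/(1.21−0.72) = 0.9592.
At expiry t=1: V(1,0)=187.6200, V(1,1)=225.3900
(0,0): S=185.0000. Δ = (V_up−V_dn)/(S_up−S_dn) = (225.3900−187.6200)/(223.8500−133.2000) = 0.4167. V = [p*·225.3900 + (1−p*)·187.6200]/1.19 = 188.1079. B = V − Δ·S = 111.0262.
Self-financing check: at every node Δ·S+B equals the discounted successor values.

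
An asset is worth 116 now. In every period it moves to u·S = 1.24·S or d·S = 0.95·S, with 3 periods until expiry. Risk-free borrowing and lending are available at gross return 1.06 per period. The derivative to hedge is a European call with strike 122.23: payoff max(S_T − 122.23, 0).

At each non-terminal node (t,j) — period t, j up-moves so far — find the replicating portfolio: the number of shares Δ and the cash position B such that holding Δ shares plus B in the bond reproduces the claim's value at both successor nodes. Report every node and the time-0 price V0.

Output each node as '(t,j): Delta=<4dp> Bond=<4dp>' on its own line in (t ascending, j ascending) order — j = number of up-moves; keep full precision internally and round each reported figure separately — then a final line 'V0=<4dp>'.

Under the risk-neutral measure, an up-move has probability p* = (R−d)/(u−d) = 0.3793 and values discount at R = 1.06.
Payoff layer (t=3): V(3,0)=0.0000, V(3,1)=7.5856, V(3,2)=47.2135, V(3,3)=98.9384
Node (2,0) S=104.6900: V=(p*·7.5856+(1−p*)·0.0000)/1.06=2.7144; Δ=(7.5856−0.0000)/(129.8156−99.4555)=0.2499; B=V−Δ·S=-23.4428
Node (2,1) S=136.6480: V=(p*·47.2135+(1−p*)·7.5856)/1.06=21.3367; Δ=(47.2135−7.5856)/(169.4435−129.8156)=1.0000; B=V−Δ·S=-115.3113
Node (2,2) S=178.3616: V=(p*·98.9384+(1−p*)·47.2135)/1.06=63.0503; Δ=(98.9384−47.2135)/(221.1684−169.4435)=1.0000; B=V−Δ·S=-115.3113
Node (1,0) S=110.2000: V=(p*·21.3367+(1−p*)·2.7144)/1.06=9.2246; Δ=(21.3367−2.7144)/(136.6480−104.6900)=0.5827; B=V−Δ·S=-54.9901
Node (1,1) S=143.8400: V=(p*·63.0503+(1−p*)·21.3367)/1.06=35.0557; Δ=(63.0503−21.3367)/(178.3616−136.6480)=1.0000; B=V−Δ·S=-108.7843
Node (0,0) S=116.0000: V=(p*·35.0557+(1−p*)·9.2246)/1.06=17.9458; Δ=(35.0557−9.2246)/(143.8400−110.2000)=0.7679; B=V−Δ·S=-71.1271
Root portfolio cost Δ·116+B reproduces V0=17.9458.

(0,0): Delta=0.7679 Bond=-71.1271
(1,0): Delta=0.5827 Bond=-54.9901
(1,1): Delta=1.0000 Bond=-108.7843
(2,0): Delta=0.2499 Bond=-23.4428
(2,1): Delta=1.0000 Bond=-115.3113
(2,2): Delta=1.0000 Bond=-115.3113
V0=17.9458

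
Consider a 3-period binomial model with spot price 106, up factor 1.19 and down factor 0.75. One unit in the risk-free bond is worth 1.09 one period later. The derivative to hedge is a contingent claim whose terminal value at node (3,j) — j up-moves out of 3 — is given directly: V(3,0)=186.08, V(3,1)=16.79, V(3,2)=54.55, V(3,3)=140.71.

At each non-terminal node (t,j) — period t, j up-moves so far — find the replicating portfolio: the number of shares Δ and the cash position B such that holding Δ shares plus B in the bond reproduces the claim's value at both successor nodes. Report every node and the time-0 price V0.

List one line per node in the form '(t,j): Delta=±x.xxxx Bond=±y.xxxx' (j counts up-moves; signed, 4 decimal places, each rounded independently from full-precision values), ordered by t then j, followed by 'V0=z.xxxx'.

Since d<R<u, set p* = (R−d)/(u−d) = 0.7727; price each node as the discounted p*-expectation of its children.
Terminal values V(3,·): V(3,0)=186.0800, V(3,1)=16.7900, V(3,2)=54.5500, V(3,3)=140.7100
  t=2,j=0: stock 59.6250 → up 70.9537 (V=16.7900), down 44.7188 (V=186.0800). Price 50.7018; hedge Δ=-6.4528, bond B=435.4518.
  t=2,j=1: stock 94.6050 → up 112.5799 (V=54.5500), down 70.9537 (V=16.7900). Price 42.1726; hedge Δ=0.9071, bond B=-43.6455.
  t=2,j=2: stock 150.1066 → up 178.6269 (V=140.7100), down 112.5799 (V=54.5500). Price 111.1268; hedge Δ=1.3045, bond B=-84.6914.
  t=1,j=0: stock 79.5000 → up 94.6050 (V=42.1726), down 59.6250 (V=50.7018). Price 40.4689; hedge Δ=-0.2438, bond B=59.8534.
  t=1,j=1: stock 126.1400 → up 150.1066 (V=111.1268), down 94.6050 (V=42.1726). Price 87.5737; hedge Δ=1.2424, bond B=-69.1402.
  t=0,j=0: stock 106.0000 → up 126.1400 (V=87.5737), down 79.5000 (V=40.4689). Price 70.5212; hedge Δ=1.0100, bond B=-36.5353.
Check: Δ(0,0)·S0 + B(0,0) = 70.5212 = V0.

(0,0): Delta=1.0100 Bond=-36.5353
(1,0): Delta=-0.2438 Bond=59.8534
(1,1): Delta=1.2424 Bond=-69.1402
(2,0): Delta=-6.4528 Bond=435.4518
(2,1): Delta=0.9071 Bond=-43.6455
(2,2): Delta=1.3045 Bond=-84.6914
V0=70.5212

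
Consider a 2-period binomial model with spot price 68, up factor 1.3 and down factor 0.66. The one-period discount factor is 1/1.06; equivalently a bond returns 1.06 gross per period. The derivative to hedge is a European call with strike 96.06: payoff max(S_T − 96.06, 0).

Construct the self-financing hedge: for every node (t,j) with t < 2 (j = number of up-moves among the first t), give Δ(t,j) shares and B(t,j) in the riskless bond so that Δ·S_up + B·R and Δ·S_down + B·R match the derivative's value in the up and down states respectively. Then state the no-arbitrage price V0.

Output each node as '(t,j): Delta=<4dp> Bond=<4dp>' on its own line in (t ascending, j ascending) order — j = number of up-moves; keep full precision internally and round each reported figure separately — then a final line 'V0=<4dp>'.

(0,0): Delta=0.2555 Bond=-10.8187
(1,0): Delta=0.0000 Bond=0.0000
(1,1): Delta=0.3334 Bond=-18.3485
V0=6.5568

Under the risk-neutral measure, an up-move has probability p* = (R−d)/(u−d) = 0.6250 and values discount at R = 1.06.
At expiry t=2: V(2,0)=0.0000, V(2,1)=0.0000, V(2,2)=18.8600
Node (1,0) S=44.8800: V=(p*·0.0000+(1−p*)·0.0000)/1.06=0.0000; Δ=(0.0000−0.0000)/(58.3440−29.6208)=0.0000; B=V−Δ·S=0.0000
Node (1,1) S=88.4000: V=(p*·18.8600+(1−p*)·0.0000)/1.06=11.1203; Δ=(18.8600−0.0000)/(114.9200−58.3440)=0.3334; B=V−Δ·S=-18.3485
Node (0,0) S=68.0000: V=(p*·11.1203+(1−p*)·0.0000)/1.06=6.5568; Δ=(11.1203−0.0000)/(88.4000−44.8800)=0.2555; B=V−Δ·S=-10.8187
Self-financing check: at every node Δ·S+B equals the discounted successor values.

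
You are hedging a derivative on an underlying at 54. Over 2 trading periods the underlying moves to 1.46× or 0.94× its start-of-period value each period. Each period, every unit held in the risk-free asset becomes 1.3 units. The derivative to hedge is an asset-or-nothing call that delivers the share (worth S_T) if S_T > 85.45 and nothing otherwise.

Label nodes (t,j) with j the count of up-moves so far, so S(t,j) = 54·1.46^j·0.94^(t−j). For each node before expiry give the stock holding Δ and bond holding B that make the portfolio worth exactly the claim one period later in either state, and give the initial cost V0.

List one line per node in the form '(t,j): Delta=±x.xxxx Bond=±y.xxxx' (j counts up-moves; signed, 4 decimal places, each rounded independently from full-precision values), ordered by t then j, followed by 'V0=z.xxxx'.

The replicating-portfolio and risk-neutral prices coincide; use p* = (1.3−0.94)/(1.46−0.94) = 0.6923 for the latter.
Payoff layer (t=2): V(2,0)=0.0000, V(2,1)=0.0000, V(2,2)=115.1064
(1,0): S=50.7600. Δ = (V_up−V_dn)/(S_up−S_dn) = (0.0000−0.0000)/(74.1096−47.7144) = 0.0000. V = [p*·0.0000 + (1−p*)·0.0000]/1.3 = 0.0000. B = V − Δ·S = 0.0000.
(1,1): S=78.8400. Δ = (V_up−V_dn)/(S_up−S_dn) = (115.1064−0.0000)/(115.1064−74.1096) = 2.8077. V = [p*·115.1064 + (1−p*)·0.0000]/1.3 = 61.2993. B = V − Δ·S = -160.0592.
(0,0): S=54.0000. Δ = (V_up−V_dn)/(S_up−S_dn) = (61.2993−0.0000)/(78.8400−50.7600) = 2.1830. V = [p*·61.2993 + (1−p*)·0.0000]/1.3 = 32.6446. B = V − Δ·S = -85.2386.
The time-0 hedge costs 32.6446, which is the no-arbitrage price.

(0,0): Delta=2.1830 Bond=-85.2386
(1,0): Delta=0.0000 Bond=0.0000
(1,1): Delta=2.8077 Bond=-160.0592
V0=32.6446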